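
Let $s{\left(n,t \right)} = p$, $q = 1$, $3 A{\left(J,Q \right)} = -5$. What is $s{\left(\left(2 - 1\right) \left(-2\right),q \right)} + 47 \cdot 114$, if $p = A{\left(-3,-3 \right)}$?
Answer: $\frac{16069}{3} \approx 5356.3$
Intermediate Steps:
$A{\left(J,Q \right)} = - \frac{5}{3}$ ($A{\left(J,Q \right)} = \frac{1}{3} \left(-5\right) = - \frac{5}{3}$)
$p = - \frac{5}{3} \approx -1.6667$
$s{\left(n,t \right)} = - \frac{5}{3}$
$s{\left(\left(2 - 1\right) \left(-2\right),q \right)} + 47 \cdot 114 = - \frac{5}{3} + 47 \cdot 114 = - \frac{5}{3} + 5358 = \frac{16069}{3}$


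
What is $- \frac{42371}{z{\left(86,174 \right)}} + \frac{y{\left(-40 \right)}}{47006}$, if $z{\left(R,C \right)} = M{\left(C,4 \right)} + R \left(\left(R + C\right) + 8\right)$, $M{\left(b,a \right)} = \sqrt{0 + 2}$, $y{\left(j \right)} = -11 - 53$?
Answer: $- \frac{1640660601292}{891788266279} + \frac{6053 \sqrt{2}}{75887186} \approx -1.8396$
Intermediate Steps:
$y{\left(j \right)} = -64$ ($y{\left(j \right)} = -11 - 53 = -64$)
$M{\left(b,a \right)} = \sqrt{2}$
$z{\left(R,C \right)} = \sqrt{2} + R \left(8 + C + R\right)$ ($z{\left(R,C \right)} = \sqrt{2} + R \left(\left(R + C\right) + 8\right) = \sqrt{2} + R \left(\left(C + R\right) + 8\right) = \sqrt{2} + R \left(8 + C + R\right)$)
$- \frac{42371}{z{\left(86,174 \right)}} + \frac{y{\left(-40 \right)}}{47006} = - \frac{42371}{\sqrt{2} + 86^{2} + 8 \cdot 86 + 174 \cdot 86} - \frac{64}{47006} = - \frac{42371}{\sqrt{2} + 7396 + 688 + 14964} - \frac{32}{23503} = - \frac{42371}{23048 + \sqrt{2}} - \frac{32}{23503} = - \frac{32}{23503} - \frac{42371}{23048 + \sqrt{2}}$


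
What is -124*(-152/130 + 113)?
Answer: -901356/65 ≈ -13867.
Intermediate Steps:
-124*(-152/130 + 113) = -124*(-152*1/130 + 113) = -124*(-76/65 + 113) = -124*7269/65 = -901356/65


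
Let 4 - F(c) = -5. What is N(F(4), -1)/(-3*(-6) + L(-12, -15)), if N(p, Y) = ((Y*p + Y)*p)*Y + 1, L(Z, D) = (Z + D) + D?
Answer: -91/24 ≈ -3.7917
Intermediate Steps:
F(c) = 9 (F(c) = 4 - 1*(-5) = 4 + 5 = 9)
L(Z, D) = Z + 2*D (L(Z, D) = (D + Z) + D = Z + 2*D)
N(p, Y) = 1 + Y*p*(Y + Y*p) (N(p, Y) = ((Y + Y*p)*p)*Y + 1 = (p*(Y + Y*p))*Y + 1 = Y*p*(Y + Y*p) + 1 = 1 + Y*p*(Y + Y*p))
N(F(4), -1)/(-3*(-6) + L(-12, -15)) = (1 + 9*(-1)² + (-1)²*9²)/(-3*(-6) + (-12 + 2*(-15))) = (1 + 9*1 + 1*81)/(18 + (-12 - 30)) = (1 + 9 + 81)/(18 - 42) = 91/(-24) = 91*(-1/24) = -91/24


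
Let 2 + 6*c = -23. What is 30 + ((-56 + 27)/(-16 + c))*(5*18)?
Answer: 19290/121 ≈ 159.42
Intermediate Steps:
c = -25/6 (c = -⅓ + (⅙)*(-23) = -⅓ - 23/6 = -25/6 ≈ -4.1667)
30 + ((-56 + 27)/(-16 + c))*(5*18) = 30 + ((-56 + 27)/(-16 - 25/6))*(5*18) = 30 - 29/(-121/6)*90 = 30 - 29*(-6/121)*90 = 30 + (174/121)*90 = 30 + 15660/121 = 19290/121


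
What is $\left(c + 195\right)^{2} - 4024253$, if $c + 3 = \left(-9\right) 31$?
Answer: $-4016684$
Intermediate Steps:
$c = -282$ ($c = -3 - 279 = -282$)
$\left(c + 195\right)^{2} - 4024253 = \left(-282 + 195\right)^{2} - 4024253 = \left(-87\right)^{2} - 4024253 = 7569 - 4024253 = -4016684$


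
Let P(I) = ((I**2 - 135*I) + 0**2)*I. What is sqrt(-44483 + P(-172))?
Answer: I*sqrt(9126771) ≈ 3021.1*I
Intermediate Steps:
P(I) = I*(I**2 - 135*I) (P(I) = ((I**2 - 135*I) + 0)*I = (I**2 - 135*I)*I = I*(I**2 - 135*I))
sqrt(-44483 + P(-172)) = sqrt(-44483 + (-172)**2*(-135 - 172)) = sqrt(-44483 + 29584*(-307)) = sqrt(-44483 - 9082288) = sqrt(-9126771) = I*sqrt(9126771)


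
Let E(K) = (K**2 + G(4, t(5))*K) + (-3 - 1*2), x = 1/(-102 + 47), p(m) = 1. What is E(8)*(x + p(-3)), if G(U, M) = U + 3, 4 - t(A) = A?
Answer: 1242/11 ≈ 112.91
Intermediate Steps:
t(A) = 4 - A
G(U, M) = 3 + U
x = -1/55 (x = 1/(-55) = -1/55 ≈ -0.018182)
E(K) = -5 + K**2 + 7*K (E(K) = (K**2 + (3 + 4)*K) + (-3 - 1*2) = (K**2 + 7*K) + (-3 - 2) = (K**2 + 7*K) - 5 = -5 + K**2 + 7*K)
E(8)*(x + p(-3)) = (-5 + 8**2 + 7*8)*(-1/55 + 1) = (-5 + 64 + 56)*(54/55) = 115*(54/55) = 1242/11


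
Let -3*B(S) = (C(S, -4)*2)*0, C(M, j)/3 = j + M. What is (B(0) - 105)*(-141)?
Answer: 14805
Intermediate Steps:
C(M, j) = 3*M + 3*j (C(M, j) = 3*(j + M) = 3*(M + j) = 3*M + 3*j)
B(S) = 0 (B(S) = -(3*S + 3*(-4))*2*0/3 = -(3*S - 12)*2*0/3 = -(-12 + 3*S)*2*0/3 = -(-24 + 6*S)*0/3 = -⅓*0 = 0)
(B(0) - 105)*(-141) = (0 - 105)*(-141) = -105*(-141) = 14805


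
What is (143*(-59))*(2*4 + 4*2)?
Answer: -134992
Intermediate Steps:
(143*(-59))*(2*4 + 4*2) = -8437*(8 + 8) = -8437*16 = -134992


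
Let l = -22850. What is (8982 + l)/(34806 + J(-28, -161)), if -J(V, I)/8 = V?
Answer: -6934/17515 ≈ -0.39589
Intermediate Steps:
J(V, I) = -8*V
(8982 + l)/(34806 + J(-28, -161)) = (8982 - 22850)/(34806 - 8*(-28)) = -13868/(34806 + 224) = -13868/35030 = -13868*1/35030 = -6934/17515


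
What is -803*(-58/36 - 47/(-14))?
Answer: -88330/63 ≈ -1402.1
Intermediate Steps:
-803*(-58/36 - 47/(-14)) = -803*(-58*1/36 - 47*(-1/14)) = -803*(-29/18 + 47/14) = -803*110/63 = -88330/63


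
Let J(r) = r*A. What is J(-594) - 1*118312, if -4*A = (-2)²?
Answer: -117718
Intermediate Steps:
A = -1 (A = -¼*(-2)² = -¼*4 = -1)
J(r) = -r (J(r) = r*(-1) = -r)
J(-594) - 1*118312 = -1*(-594) - 1*118312 = 594 - 118312 = -117718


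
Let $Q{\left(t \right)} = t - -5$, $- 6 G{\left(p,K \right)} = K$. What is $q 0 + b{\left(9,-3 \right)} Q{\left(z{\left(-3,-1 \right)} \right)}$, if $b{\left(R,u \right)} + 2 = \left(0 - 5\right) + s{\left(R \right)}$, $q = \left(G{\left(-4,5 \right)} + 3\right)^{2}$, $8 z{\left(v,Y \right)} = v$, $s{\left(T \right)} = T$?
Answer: $\frac{37}{4} \approx 9.25$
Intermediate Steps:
$z{\left(v,Y \right)} = \frac{v}{8}$
$G{\left(p,K \right)} = - \frac{K}{6}$
$Q{\left(t \right)} = 5 + t$ ($Q{\left(t \right)} = t + 5 = 5 + t$)
$q = \frac{169}{36}$ ($q = \left(\left(- \frac{1}{6}\right) 5 + 3\right)^{2} = \left(- \frac{5}{6} + 3\right)^{2} = \left(\frac{13}{6}\right)^{2} = \frac{169}{36} \approx 4.6944$)
$b{\left(R,u \right)} = -7 + R$ ($b{\left(R,u \right)} = -2 + \left(\left(0 - 5\right) + R\right) = -2 + \left(-5 + R\right) = -7 + R$)
$q 0 + b{\left(9,-3 \right)} Q{\left(z{\left(-3,-1 \right)} \right)} = \frac{169}{36} \cdot 0 + \left(-7 + 9\right) \left(5 + \frac{1}{8} \left(-3\right)\right) = 0 + 2 \left(5 - \frac{3}{8}\right) = 0 + 2 \cdot \frac{37}{8} = 0 + \frac{37}{4} = \frac{37}{4}$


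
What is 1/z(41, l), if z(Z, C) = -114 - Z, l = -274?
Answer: -1/155 ≈ -0.0064516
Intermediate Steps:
1/z(41, l) = 1/(-114 - 1*41) = 1/(-114 - 41) = 1/(-155) = -1/155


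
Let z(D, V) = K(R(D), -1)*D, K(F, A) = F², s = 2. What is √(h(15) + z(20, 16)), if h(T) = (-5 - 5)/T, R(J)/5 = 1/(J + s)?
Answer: √399/33 ≈ 0.60530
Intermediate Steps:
R(J) = 5/(2 + J) (R(J) = 5/(J + 2) = 5/(2 + J))
h(T) = -10/T
z(D, V) = 25*D/(2 + D)² (z(D, V) = (5/(2 + D))²*D = (25/(2 + D)²)*D = 25*D/(2 + D)²)
√(h(15) + z(20, 16)) = √(-10/15 + 25*20/(2 + 20)²) = √(-10*1/15 + 25*20/22²) = √(-⅔ + 25*20*(1/484)) = √(-⅔ + 125/121) = √(133/363) = √399/33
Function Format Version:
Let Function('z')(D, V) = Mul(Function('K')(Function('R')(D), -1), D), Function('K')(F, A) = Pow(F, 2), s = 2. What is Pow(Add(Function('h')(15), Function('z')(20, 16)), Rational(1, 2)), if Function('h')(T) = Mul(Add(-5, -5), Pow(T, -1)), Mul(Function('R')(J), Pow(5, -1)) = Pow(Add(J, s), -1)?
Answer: Mul(Rational(1, 33), Pow(399, Rational(1, 2))) ≈ 0.60530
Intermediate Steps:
Function('R')(J) = Mul(5, Pow(Add(2, J), -1)) (Function('R')(J) = Mul(5, Pow(Add(J, 2), -1)) = Mul(5, Pow(Add(2, J), -1)))
Function('h')(T) = Mul(-10, Pow(T, -1))
Function('z')(D, V) = Mul(25, D, Pow(Add(2, D), -2)) (Function('z')(D, V) = Mul(Pow(Mul(5, Pow(Add(2, D), -1)), 2), D) = Mul(Mul(25, Pow(Add(2, D), -2)), D) = Mul(25, D, Pow(Add(2, D), -2)))
Pow(Add(Function('h')(15), Function('z')(20, 16)), Rational(1, 2)) = Pow(Add(Mul(-10, Pow(15, -1)), Mul(25, 20, Pow(Add(2, 20), -2))), Rational(1, 2)) = Pow(Add(Mul(-10, Rational(1, 15)), Mul(25, 20, Pow(22, -2))), Rational(1, 2)) = Pow(Add(Rational(-2, 3), Mul(25, 20, Rational(1, 484))), Rational(1, 2)) = Pow(Add(Rational(-2, 3), Rational(125, 121)), Rational(1, 2)) = Pow(Rational(133, 363), Rational(1, 2)) = Mul(Rational(1, 33), Pow(399, Rational(1, 2)))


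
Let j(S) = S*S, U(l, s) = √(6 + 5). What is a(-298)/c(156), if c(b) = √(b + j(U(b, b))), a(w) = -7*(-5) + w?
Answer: -263*√167/167 ≈ -20.352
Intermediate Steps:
U(l, s) = √11
a(w) = 35 + w
j(S) = S²
c(b) = √(11 + b) (c(b) = √(b + (√11)²) = √(b + 11) = √(11 + b))
a(-298)/c(156) = (35 - 298)/(√(11 + 156)) = -263*√167/167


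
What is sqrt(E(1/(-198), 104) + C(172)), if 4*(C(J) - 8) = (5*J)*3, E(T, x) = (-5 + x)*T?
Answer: 3*sqrt(290)/2 ≈ 25.544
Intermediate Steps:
E(T, x) = T*(-5 + x)
C(J) = 8 + 15*J/4 (C(J) = 8 + ((5*J)*3)/4 = 8 + (15*J)/4 = 8 + 15*J/4)
sqrt(E(1/(-198), 104) + C(172)) = sqrt((-5 + 104)/(-198) + (8 + (15/4)*172)) = sqrt(-1/198*99 + (8 + 645)) = sqrt(-1/2 + 653) = sqrt(1305/2) = 3*sqrt(290)/2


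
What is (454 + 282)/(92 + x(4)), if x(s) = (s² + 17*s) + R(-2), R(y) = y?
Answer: 368/87 ≈ 4.2299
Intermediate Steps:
x(s) = -2 + s² + 17*s (x(s) = (s² + 17*s) - 2 = -2 + s² + 17*s)
(454 + 282)/(92 + x(4)) = (454 + 282)/(92 + (-2 + 4² + 17*4)) = 736/(92 + (-2 + 16 + 68)) = 736/(92 + 82) = 736/174 = 736*(1/174) = 368/87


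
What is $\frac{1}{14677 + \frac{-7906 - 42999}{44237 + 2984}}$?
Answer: $\frac{47221}{693011712} \approx 6.8139 \cdot 10^{-5}$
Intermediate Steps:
$\frac{1}{14677 + \frac{-7906 - 42999}{44237 + 2984}} = \frac{1}{14677 - \frac{50905}{47221}} = \frac{1}{\frac{693011712}{47221}} = \frac{47221}{693011712}$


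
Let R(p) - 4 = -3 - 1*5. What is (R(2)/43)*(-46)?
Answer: 184/43 ≈ 4.2791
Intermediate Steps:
R(p) = -4 (R(p) = 4 + (-3 - 1*5) = 4 + (-3 - 5) = 4 - 8 = -4)
(R(2)/43)*(-46) = (-4/43)*(-46) = ((1/43)*(-4))*(-46) = -4/43*(-46) = 184/43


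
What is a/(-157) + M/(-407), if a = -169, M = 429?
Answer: 130/5809 ≈ 0.022379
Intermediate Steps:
a/(-157) + M/(-407) = -169/(-157) + 429/(-407) = -169*(-1/157) + 429*(-1/407) = 169/157 - 39/37 = 130/5809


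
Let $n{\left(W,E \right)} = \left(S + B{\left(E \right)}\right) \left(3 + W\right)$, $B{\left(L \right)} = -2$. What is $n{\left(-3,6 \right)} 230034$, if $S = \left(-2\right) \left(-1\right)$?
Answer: $0$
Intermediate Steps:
$S = 2$
$n{\left(W,E \right)} = 0$ ($n{\left(W,E \right)} = \left(2 - 2\right) \left(3 + W\right) = 0 \left(3 + W\right) = 0$)
$n{\left(-3,6 \right)} 230034 = 0 \cdot 230034 = 0$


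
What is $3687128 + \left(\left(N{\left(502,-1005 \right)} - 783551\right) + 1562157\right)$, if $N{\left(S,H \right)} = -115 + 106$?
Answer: $4465725$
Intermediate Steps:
$N{\left(S,H \right)} = -9$
$3687128 + \left(\left(N{\left(502,-1005 \right)} - 783551\right) + 1562157\right) = 3687128 + \left(\left(-9 - 783551\right) + 1562157\right) = 3687128 + \left(-783560 + 1562157\right) = 3687128 + 778597 = 4465725$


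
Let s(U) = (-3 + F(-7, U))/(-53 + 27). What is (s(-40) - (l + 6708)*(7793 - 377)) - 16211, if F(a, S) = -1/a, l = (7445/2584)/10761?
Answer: -5246619682060594/105432691 ≈ -4.9763e+7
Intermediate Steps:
l = 7445/27806424 (l = (7445*(1/2584))*(1/10761) = (7445/2584)*(1/10761) = 7445/27806424 ≈ 0.00026774)
s(U) = 10/91 (s(U) = (-3 - 1/(-7))/(-53 + 27) = (-3 - 1*(-⅐))/(-26) = (-3 + ⅐)*(-1/26) = -20/7*(-1/26) = 10/91)
(s(-40) - (l + 6708)*(7793 - 377)) - 16211 = (10/91 - (7445/27806424 + 6708)*(7793 - 377)) - 16211 = (10/91 - 186525499637*7416/27806424) - 16211 = (10/91 - 1*57636379387833/1158601) - 16211 = (10/91 - 57636379387833/1158601) - 16211 = -5244910512706793/105432691 - 16211 = -5246619682060594/105432691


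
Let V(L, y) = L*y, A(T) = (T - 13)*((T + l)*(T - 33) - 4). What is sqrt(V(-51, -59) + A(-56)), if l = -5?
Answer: 2*I*sqrt(92829) ≈ 609.36*I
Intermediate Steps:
A(T) = (-13 + T)*(-4 + (-33 + T)*(-5 + T)) (A(T) = (T - 13)*((T - 5)*(T - 33) - 4) = (-13 + T)*((-5 + T)*(-33 + T) - 4) = (-13 + T)*((-33 + T)*(-5 + T) - 4) = (-13 + T)*(-4 + (-33 + T)*(-5 + T)))
sqrt(V(-51, -59) + A(-56)) = sqrt(-51*(-59) + (-2093 + (-56)**3 - 51*(-56)**2 + 655*(-56))) = sqrt(3009 + (-2093 - 175616 - 51*3136 - 36680)) = sqrt(3009 + (-2093 - 175616 - 159936 - 36680)) = sqrt(3009 - 374325) = sqrt(-371316) = 2*I*sqrt(92829)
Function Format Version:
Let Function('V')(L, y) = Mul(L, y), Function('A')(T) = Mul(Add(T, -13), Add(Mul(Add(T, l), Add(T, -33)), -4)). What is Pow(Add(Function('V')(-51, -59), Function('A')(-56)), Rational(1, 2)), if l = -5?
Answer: Mul(2, I, Pow(92829, Rational(1, 2))) ≈ Mul(609.36, I)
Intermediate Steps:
Function('A')(T) = Mul(Add(-13, T), Add(-4, Mul(Add(-33, T), Add(-5, T)))) (Function('A')(T) = Mul(Add(T, -13), Add(Mul(Add(T, -5), Add(T, -33)), -4)) = Mul(Add(-13, T), Add(Mul(Add(-5, T), Add(-33, T)), -4)) = Mul(Add(-13, T), Add(Mul(Add(-33, T), Add(-5, T)), -4)) = Mul(Add(-13, T), Add(-4, Mul(Add(-33, T), Add(-5, T)))))
Pow(Add(Function('V')(-51, -59), Function('A')(-56)), Rational(1, 2)) = Pow(Add(Mul(-51, -59), Add(-2093, Pow(-56, 3), Mul(-51, Pow(-56, 2)), Mul(655, -56))), Rational(1, 2)) = Pow(Add(3009, Add(-2093, -175616, Mul(-51, 3136), -36680)), Rational(1, 2)) = Pow(Add(3009, Add(-2093, -175616, -159936, -36680)), Rational(1, 2)) = Pow(Add(3009, -374325), Rational(1, 2)) = Pow(-371316, Rational(1, 2)) = Mul(2, I, Pow(92829, Rational(1, 2)))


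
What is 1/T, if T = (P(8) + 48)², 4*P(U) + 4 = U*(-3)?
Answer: 1/1681 ≈ 0.00059488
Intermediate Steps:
P(U) = -1 - 3*U/4 (P(U) = -1 + (U*(-3))/4 = -1 + (-3*U)/4 = -1 - 3*U/4)
T = 1681 (T = ((-1 - ¾*8) + 48)² = ((-1 - 6) + 48)² = (-7 + 48)² = 41² = 1681)
1/T = 1/1681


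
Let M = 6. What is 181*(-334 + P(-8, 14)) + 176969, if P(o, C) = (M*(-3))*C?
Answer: 70903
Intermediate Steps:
P(o, C) = -18*C (P(o, C) = (6*(-3))*C = -18*C)
181*(-334 + P(-8, 14)) + 176969 = 181*(-334 - 18*14) + 176969 = 181*(-334 - 252) + 176969 = 181*(-586) + 176969 = -106066 + 176969 = 70903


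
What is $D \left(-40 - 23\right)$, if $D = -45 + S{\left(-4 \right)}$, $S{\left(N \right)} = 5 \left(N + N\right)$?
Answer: $5355$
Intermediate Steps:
$S{\left(N \right)} = 10 N$ ($S{\left(N \right)} = 5 \cdot 2 N = 10 N$)
$D = -85$ ($D = -45 + 10 \left(-4\right) = -45 - 40 = -85$)
$D \left(-40 - 23\right) = - 85 \left(-40 - 23\right) = \left(-85\right) \left(-63\right) = 5355$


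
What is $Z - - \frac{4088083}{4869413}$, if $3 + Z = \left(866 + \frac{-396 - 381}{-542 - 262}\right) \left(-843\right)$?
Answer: $- \frac{953767541849981}{1305002684} \approx -7.3086 \cdot 10^{5}$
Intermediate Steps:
$Z = - \frac{195869325}{268}$ ($Z = -3 + \left(866 + \frac{-396 - 381}{-542 - 262}\right) \left(-843\right) = -3 + \left(866 - \frac{777}{-804}\right) \left(-843\right) = -3 + \left(866 - - \frac{259}{268}\right) \left(-843\right) = -3 + \left(866 + \frac{259}{268}\right) \left(-843\right) = -3 + \frac{232347}{268} \left(-843\right) = -3 - \frac{195868521}{268} = - \frac{195869325}{268} \approx -7.3086 \cdot 10^{5}$)
$Z - - \frac{4088083}{4869413} = - \frac{195869325}{268} - - \frac{4088083}{4869413} = - \frac{195869325}{268} + \frac{4088083}{4869413} = - \frac{953767541849981}{1305002684}$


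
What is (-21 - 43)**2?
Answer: 4096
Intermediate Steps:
(-21 - 43)**2 = (-64)**2 = 4096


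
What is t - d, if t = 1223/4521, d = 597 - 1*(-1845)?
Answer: -11039059/4521 ≈ -2441.7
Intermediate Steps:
d = 2442 (d = 597 + 1845 = 2442)
t = 1223/4521 (t = 1223*(1/4521) = 1223/4521 ≈ 0.27052)
t - d = 1223/4521 - 1*2442 = 1223/4521 - 2442 = -11039059/4521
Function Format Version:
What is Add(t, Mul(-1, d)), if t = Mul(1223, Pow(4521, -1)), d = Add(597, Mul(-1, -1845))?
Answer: Rational(-11039059, 4521) ≈ -2441.7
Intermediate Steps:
d = 2442 (d = Add(597, 1845) = 2442)
t = Rational(1223, 4521) (t = Mul(1223, Rational(1, 4521)) = Rational(1223, 4521) ≈ 0.27052)
Add(t, Mul(-1, d)) = Add(Rational(1223, 4521), Mul(-1, 2442)) = Add(Rational(1223, 4521), -2442) = Rational(-11039059, 4521)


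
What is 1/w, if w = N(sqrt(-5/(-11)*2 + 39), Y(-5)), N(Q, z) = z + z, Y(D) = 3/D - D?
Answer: 5/44 ≈ 0.11364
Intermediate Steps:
Y(D) = -D + 3/D
N(Q, z) = 2*z
w = 44/5 (w = 2*(-1*(-5) + 3/(-5)) = 2*(5 + 3*(-1/5)) = 2*(5 - 3/5) = 2*(22/5) = 44/5 ≈ 8.8000)
1/w = 1/(44/5) = 5/44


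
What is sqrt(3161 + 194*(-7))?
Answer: sqrt(1803) ≈ 42.462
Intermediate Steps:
sqrt(3161 + 194*(-7)) = sqrt(3161 - 1358) = sqrt(1803)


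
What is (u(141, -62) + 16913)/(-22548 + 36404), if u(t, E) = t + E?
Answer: 531/433 ≈ 1.2263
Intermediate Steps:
u(t, E) = E + t
(u(141, -62) + 16913)/(-22548 + 36404) = ((-62 + 141) + 16913)/(-22548 + 36404) = (79 + 16913)/13856 = 16992*(1/13856) = 531/433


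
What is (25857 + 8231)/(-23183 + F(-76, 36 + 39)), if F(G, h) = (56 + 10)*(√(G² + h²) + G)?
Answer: -961247512/745520845 - 2249808*√11401/745520845 ≈ -1.6116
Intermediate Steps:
F(G, h) = 66*G + 66*√(G² + h²) (F(G, h) = 66*(G + √(G² + h²)) = 66*G + 66*√(G² + h²))
(25857 + 8231)/(-23183 + F(-76, 36 + 39)) = (25857 + 8231)/(-23183 + (66*(-76) + 66*√((-76)² + (36 + 39)²))) = 34088/(-23183 + (-5016 + 66*√(5776 + 75²))) = 34088/(-23183 + (-5016 + 66*√(5776 + 5625))) = 34088/(-23183 + (-5016 + 66*√11401)) = 34088/(-28199 + 66*√11401)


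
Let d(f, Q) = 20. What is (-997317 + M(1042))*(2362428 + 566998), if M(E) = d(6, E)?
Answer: -2921507761522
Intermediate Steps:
M(E) = 20
(-997317 + M(1042))*(2362428 + 566998) = (-997317 + 20)*(2362428 + 566998) = -997297*2929426 = -2921507761522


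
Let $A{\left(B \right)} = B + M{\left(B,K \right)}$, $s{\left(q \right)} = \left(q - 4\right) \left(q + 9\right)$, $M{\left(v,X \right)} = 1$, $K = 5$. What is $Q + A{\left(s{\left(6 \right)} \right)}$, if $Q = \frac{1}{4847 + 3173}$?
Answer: $\frac{248621}{8020} \approx 31.0$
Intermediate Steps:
$Q = \frac{1}{8020} \approx 0.00012469$
$s{\left(q \right)} = \left(-4 + q\right) \left(9 + q\right)$
$A{\left(B \right)} = 1 + B$ ($A{\left(B \right)} = B + 1 = 1 + B$)
$Q + A{\left(s{\left(6 \right)} \right)} = \frac{1}{8020} + \left(1 + \left(-36 + 6^{2} + 5 \cdot 6\right)\right) = \frac{1}{8020} + \left(1 + \left(-36 + 36 + 30\right)\right) = \frac{1}{8020} + \left(1 + 30\right) = \frac{1}{8020} + 31 = \frac{248621}{8020}$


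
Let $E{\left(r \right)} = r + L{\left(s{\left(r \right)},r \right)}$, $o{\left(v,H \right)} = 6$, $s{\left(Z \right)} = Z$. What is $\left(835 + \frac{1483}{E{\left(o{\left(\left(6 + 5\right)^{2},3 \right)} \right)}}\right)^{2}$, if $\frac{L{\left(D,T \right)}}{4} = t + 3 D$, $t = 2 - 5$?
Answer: $\frac{3202767649}{4356} \approx 7.3525 \cdot 10^{5}$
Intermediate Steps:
$t = -3$ ($t = 2 - 5 = -3$)
$L{\left(D,T \right)} = -12 + 12 D$ ($L{\left(D,T \right)} = 4 \left(-3 + 3 D\right) = -12 + 12 D$)
$E{\left(r \right)} = -12 + 13 r$ ($E{\left(r \right)} = r + \left(-12 + 12 r\right) = -12 + 13 r$)
$\left(835 + \frac{1483}{E{\left(o{\left(\left(6 + 5\right)^{2},3 \right)} \right)}}\right)^{2} = \left(835 + \frac{1483}{-12 + 13 \cdot 6}\right)^{2} = \left(835 + \frac{1483}{-12 + 78}\right)^{2} = \left(835 + \frac{1483}{66}\right)^{2} = \left(\frac{56593}{66}\right)^{2} = \frac{3202767649}{4356}$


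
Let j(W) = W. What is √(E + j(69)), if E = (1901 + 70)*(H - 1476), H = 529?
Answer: 2*I*√466617 ≈ 1366.2*I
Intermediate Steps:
E = -1866537 (E = (1901 + 70)*(529 - 1476) = 1971*(-947) = -1866537)
√(E + j(69)) = √(-1866537 + 69) = √(-1866468) = 2*I*√466617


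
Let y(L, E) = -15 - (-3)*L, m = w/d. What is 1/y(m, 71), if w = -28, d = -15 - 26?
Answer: -41/531 ≈ -0.077213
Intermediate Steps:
d = -41
m = 28/41 (m = -28/(-41) = -28*(-1/41) = 28/41 ≈ 0.68293)
y(L, E) = -15 + 3*L
1/y(m, 71) = 1/(-15 + 3*(28/41)) = 1/(-15 + 84/41) = 1/(-531/41) = -41/531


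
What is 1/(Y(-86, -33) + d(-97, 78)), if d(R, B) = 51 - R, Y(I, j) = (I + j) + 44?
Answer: 1/73 ≈ 0.013699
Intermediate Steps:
Y(I, j) = 44 + I + j
1/(Y(-86, -33) + d(-97, 78)) = 1/((44 - 86 - 33) + (51 - 1*(-97))) = 1/(-75 + (51 + 97)) = 1/(-75 + 148) = 1/73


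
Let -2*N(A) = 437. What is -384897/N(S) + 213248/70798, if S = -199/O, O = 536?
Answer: 3899504642/2209909 ≈ 1764.6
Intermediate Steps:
S = -199/536 ≈ -0.37127
N(A) = -437/2 (N(A) = -1/2*437 = -437/2)
-384897/N(S) + 213248/70798 = -384897/(-437/2) + 213248/70798 = -384897*(-2/437) + 213248*(1/70798) = 769794/437 + 15232/5057 = 3899504642/2209909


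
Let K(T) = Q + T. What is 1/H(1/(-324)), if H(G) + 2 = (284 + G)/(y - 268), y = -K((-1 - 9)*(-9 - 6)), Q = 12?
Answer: -27864/74131 ≈ -0.37587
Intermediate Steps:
K(T) = 12 + T
y = -162 (y = -(12 + (-1 - 9)*(-9 - 6)) = -(12 - 10*(-15)) = -(12 + 150) = -1*162 = -162)
H(G) = -572/215 - G/430 (H(G) = -2 + (284 + G)/(-162 - 268) = -2 + (284 + G)/(-430) = -2 + (284 + G)*(-1/430) = -2 + (-142/215 - G/430) = -572/215 - G/430)
1/H(1/(-324)) = 1/(-572/215 - 1/430/(-324)) = 1/(-572/215 - 1/430*(-1/324)) = 1/(-572/215 + 1/139320) = 1/(-74131/27864) = -27864/74131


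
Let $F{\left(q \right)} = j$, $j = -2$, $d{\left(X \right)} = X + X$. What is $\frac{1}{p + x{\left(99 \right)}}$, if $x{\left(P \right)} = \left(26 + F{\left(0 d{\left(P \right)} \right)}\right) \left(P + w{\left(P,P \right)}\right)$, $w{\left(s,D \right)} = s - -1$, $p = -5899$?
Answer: $- \frac{1}{1123} \approx -0.00089047$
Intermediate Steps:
$w{\left(s,D \right)} = 1 + s$ ($w{\left(s,D \right)} = s + 1 = 1 + s$)
$d{\left(X \right)} = 2 X$
$F{\left(q \right)} = -2$
$x{\left(P \right)} = 24 + 48 P$ ($x{\left(P \right)} = \left(26 - 2\right) \left(P + \left(1 + P\right)\right) = 24 \left(1 + 2 P\right) = 24 + 48 P$)
$\frac{1}{p + x{\left(99 \right)}} = \frac{1}{-5899 + \left(24 + 48 \cdot 99\right)} = \frac{1}{-5899 + \left(24 + 4752\right)} = \frac{1}{-5899 + 4776} = \frac{1}{-1123} = - \frac{1}{1123}$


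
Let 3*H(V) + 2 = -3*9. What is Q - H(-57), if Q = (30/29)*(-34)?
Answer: -2219/87 ≈ -25.506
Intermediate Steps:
Q = -1020/29 (Q = (30*(1/29))*(-34) = (30/29)*(-34) = -1020/29 ≈ -35.172)
H(V) = -29/3 (H(V) = -⅔ + (-3*9)/3 = -⅔ + (⅓)*(-27) = -⅔ - 9 = -29/3)
Q - H(-57) = -1020/29 - 1*(-29/3) = -1020/29 + 29/3 = -2219/87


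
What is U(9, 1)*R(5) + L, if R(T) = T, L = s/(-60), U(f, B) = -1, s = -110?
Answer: -19/6 ≈ -3.1667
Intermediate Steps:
L = 11/6 (L = -110/(-60) = -110*(-1/60) = 11/6 ≈ 1.8333)
U(9, 1)*R(5) + L = -1*5 + 11/6 = -5 + 11/6 = -19/6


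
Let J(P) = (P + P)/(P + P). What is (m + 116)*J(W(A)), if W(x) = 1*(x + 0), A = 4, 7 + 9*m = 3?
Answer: 1040/9 ≈ 115.56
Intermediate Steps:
m = -4/9 (m = -7/9 + (⅑)*3 = -7/9 + ⅓ = -4/9 ≈ -0.44444)
W(x) = x (W(x) = 1*x = x)
J(P) = 1 (J(P) = (2*P)/((2*P)) = (2*P)*(1/(2*P)) = 1)
(m + 116)*J(W(A)) = (-4/9 + 116)*1 = (1040/9)*1 = 1040/9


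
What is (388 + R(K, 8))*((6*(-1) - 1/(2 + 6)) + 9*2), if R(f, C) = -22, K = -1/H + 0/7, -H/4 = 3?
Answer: 17385/4 ≈ 4346.3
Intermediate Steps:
H = -12 (H = -4*3 = -12)
K = 1/12 (K = -1/(-12) + 0/7 = -1*(-1/12) + 0*(⅐) = 1/12 + 0 = 1/12 ≈ 0.083333)
(388 + R(K, 8))*((6*(-1) - 1/(2 + 6)) + 9*2) = (388 - 22)*((6*(-1) - 1/(2 + 6)) + 9*2) = 366*((-6 - 1/8) + 18) = 366*((-6 - 1*⅛) + 18) = 366*((-6 - ⅛) + 18) = 366*(-49/8 + 18) = 366*(95/8) = 17385/4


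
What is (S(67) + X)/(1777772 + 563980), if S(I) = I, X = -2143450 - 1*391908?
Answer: -845097/780584 ≈ -1.0826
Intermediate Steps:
X = -2535358 (X = -2143450 - 391908 = -2535358)
(S(67) + X)/(1777772 + 563980) = (67 - 2535358)/(1777772 + 563980) = -2535291/2341752 = -2535291*1/2341752 = -845097/780584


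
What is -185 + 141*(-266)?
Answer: -37691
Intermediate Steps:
-185 + 141*(-266) = -185 - 37506 = -37691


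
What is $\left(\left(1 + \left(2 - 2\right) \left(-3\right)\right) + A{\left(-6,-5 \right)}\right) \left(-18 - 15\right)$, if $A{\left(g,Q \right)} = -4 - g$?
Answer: $-99$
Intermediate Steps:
$\left(\left(1 + \left(2 - 2\right) \left(-3\right)\right) + A{\left(-6,-5 \right)}\right) \left(-18 - 15\right) = \left(\left(1 + \left(2 - 2\right) \left(-3\right)\right) - -2\right) \left(-18 - 15\right) = \left(\left(1 + 0 \left(-3\right)\right) + \left(-4 + 6\right)\right) \left(-18 - 15\right) = \left(\left(1 + 0\right) + 2\right) \left(-33\right) = \left(1 + 2\right) \left(-33\right) = 3 \left(-33\right) = -99$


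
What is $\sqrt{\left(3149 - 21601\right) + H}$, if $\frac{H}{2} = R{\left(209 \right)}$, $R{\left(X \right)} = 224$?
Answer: $2 i \sqrt{4501} \approx 134.18 i$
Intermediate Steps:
$H = 448$ ($H = 2 \cdot 224 = 448$)
$\sqrt{\left(3149 - 21601\right) + H} = \sqrt{\left(3149 - 21601\right) + 448} = \sqrt{-18452 + 448} = \sqrt{-18004} = 2 i \sqrt{4501}$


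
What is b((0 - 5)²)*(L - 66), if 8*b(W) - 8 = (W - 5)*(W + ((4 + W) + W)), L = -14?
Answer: -15880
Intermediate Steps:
b(W) = 1 + (-5 + W)*(4 + 3*W)/8 (b(W) = 1 + ((W - 5)*(W + ((4 + W) + W)))/8 = 1 + ((-5 + W)*(W + (4 + 2*W)))/8 = 1 + ((-5 + W)*(4 + 3*W))/8 = 1 + (-5 + W)*(4 + 3*W)/8)
b((0 - 5)²)*(L - 66) = (-3/2 - 11*(0 - 5)²/8 + 3*((0 - 5)²)²/8)*(-14 - 66) = (-3/2 - 11/8*(-5)² + 3*((-5)²)²/8)*(-80) = (-3/2 - 11/8*25 + (3/8)*25²)*(-80) = (-3/2 - 275/8 + (3/8)*625)*(-80) = (-3/2 - 275/8 + 1875/8)*(-80) = (397/2)*(-80) = -15880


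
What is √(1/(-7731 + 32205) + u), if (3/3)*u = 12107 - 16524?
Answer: I*√2645679953418/24474 ≈ 66.461*I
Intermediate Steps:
u = -4417 (u = 12107 - 16524 = -4417)
√(1/(-7731 + 32205) + u) = √(1/(-7731 + 32205) - 4417) = √(1/24474 - 4417) = √(-108101657/24474) = I*√2645679953418/24474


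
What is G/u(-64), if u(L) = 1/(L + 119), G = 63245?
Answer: 3478475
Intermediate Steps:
u(L) = 1/(119 + L)
G/u(-64) = 63245/(1/(119 - 64)) = 63245/(1/55) = 63245*55 = 3478475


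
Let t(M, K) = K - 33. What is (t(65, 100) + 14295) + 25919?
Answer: 40281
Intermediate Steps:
t(M, K) = -33 + K
(t(65, 100) + 14295) + 25919 = ((-33 + 100) + 14295) + 25919 = (67 + 14295) + 25919 = 14362 + 25919 = 40281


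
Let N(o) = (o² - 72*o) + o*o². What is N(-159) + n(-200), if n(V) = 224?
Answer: -3982726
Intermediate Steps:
N(o) = o² + o³ - 72*o (N(o) = (o² - 72*o) + o³ = o² + o³ - 72*o)
N(-159) + n(-200) = -159*(-72 - 159 + (-159)²) + 224 = -159*(-72 - 159 + 25281) + 224 = -159*25050 + 224 = -3982950 + 224 = -3982726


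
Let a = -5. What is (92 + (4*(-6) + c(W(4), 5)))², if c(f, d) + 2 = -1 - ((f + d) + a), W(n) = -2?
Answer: 4489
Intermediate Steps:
c(f, d) = 2 - d - f (c(f, d) = -2 + (-1 - ((f + d) - 5)) = -2 + (-1 - ((d + f) - 5)) = -2 + (-1 - (-5 + d + f)) = -2 + (-1 + (5 - d - f)) = -2 + (4 - d - f) = 2 - d - f)
(92 + (4*(-6) + c(W(4), 5)))² = (92 + (4*(-6) + (2 - 1*5 - 1*(-2))))² = (92 + (-24 + (2 - 5 + 2)))² = (92 + (-24 - 1))² = (92 - 25)² = 67² = 4489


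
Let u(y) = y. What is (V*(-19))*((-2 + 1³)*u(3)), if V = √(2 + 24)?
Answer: 57*√26 ≈ 290.64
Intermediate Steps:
V = √26 ≈ 5.0990
(V*(-19))*((-2 + 1³)*u(3)) = (√26*(-19))*((-2 + 1³)*3) = (-19*√26)*((-2 + 1)*3) = (-19*√26)*(-1*3) = -19*√26*(-3) = 57*√26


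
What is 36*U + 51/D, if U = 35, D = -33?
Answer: 13843/11 ≈ 1258.5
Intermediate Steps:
36*U + 51/D = 36*35 + 51/(-33) = 1260 + 51*(-1/33) = 1260 - 17/11 = 13843/11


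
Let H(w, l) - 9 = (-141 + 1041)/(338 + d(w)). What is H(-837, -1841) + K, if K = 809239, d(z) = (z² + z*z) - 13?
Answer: 1134131130724/1401463 ≈ 8.0925e+5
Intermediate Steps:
d(z) = -13 + 2*z² (d(z) = (z² + z²) - 13 = 2*z² - 13 = -13 + 2*z²)
H(w, l) = 9 + 900/(325 + 2*w²) (H(w, l) = 9 + (-141 + 1041)/(338 + (-13 + 2*w²)) = 9 + 900/(325 + 2*w²))
H(-837, -1841) + K = 9*(425 + 2*(-837)²)/(325 + 2*(-837)²) + 809239 = 9*(425 + 2*700569)/(325 + 2*700569) + 809239 = 9*(425 + 1401138)/(325 + 1401138) + 809239 = 9*1401563/1401463 + 809239 = 9*(1/1401463)*1401563 + 809239 = 12614067/1401463 + 809239 = 1134131130724/1401463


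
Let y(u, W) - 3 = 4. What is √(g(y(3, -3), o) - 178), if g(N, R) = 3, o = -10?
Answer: 5*I*√7 ≈ 13.229*I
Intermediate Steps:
y(u, W) = 7 (y(u, W) = 3 + 4 = 7)
√(g(y(3, -3), o) - 178) = √(3 - 178) = √(-175) = 5*I*√7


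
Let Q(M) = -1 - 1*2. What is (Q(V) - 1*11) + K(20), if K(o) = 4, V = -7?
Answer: -10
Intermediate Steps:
Q(M) = -3 (Q(M) = -1 - 2 = -3)
(Q(V) - 1*11) + K(20) = (-3 - 1*11) + 4 = (-3 - 11) + 4 = -14 + 4 = -10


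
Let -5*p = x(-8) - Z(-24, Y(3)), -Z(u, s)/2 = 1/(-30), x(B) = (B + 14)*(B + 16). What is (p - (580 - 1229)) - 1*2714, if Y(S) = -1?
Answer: -155594/75 ≈ -2074.6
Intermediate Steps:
x(B) = (14 + B)*(16 + B)
Z(u, s) = 1/15 (Z(u, s) = -2/(-30) = -2*(-1/30) = 1/15)
p = -719/75 (p = -((224 + (-8)² + 30*(-8)) - 1*1/15)/5 = -((224 + 64 - 240) - 1/15)/5 = -(48 - 1/15)/5 = -⅕*719/15 = -719/75 ≈ -9.5867)
(p - (580 - 1229)) - 1*2714 = (-719/75 - (580 - 1229)) - 1*2714 = (-719/75 - 1*(-649)) - 2714 = (-719/75 + 649) - 2714 = 47956/75 - 2714 = -155594/75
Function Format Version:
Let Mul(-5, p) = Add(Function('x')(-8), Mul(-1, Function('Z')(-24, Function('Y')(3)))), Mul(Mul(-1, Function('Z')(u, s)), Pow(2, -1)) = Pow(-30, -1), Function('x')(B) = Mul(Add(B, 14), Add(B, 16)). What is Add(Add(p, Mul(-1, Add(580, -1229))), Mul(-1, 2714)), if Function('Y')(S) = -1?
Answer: Rational(-155594, 75) ≈ -2074.6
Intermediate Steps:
Function('x')(B) = Mul(Add(14, B), Add(16, B))
Function('Z')(u, s) = Rational(1, 15) (Function('Z')(u, s) = Mul(-2, Pow(-30, -1)) = Mul(-2, Rational(-1, 30)) = Rational(1, 15))
p = Rational(-719, 75) (p = Mul(Rational(-1, 5), Add(Add(224, Pow(-8, 2), Mul(30, -8)), Mul(-1, Rational(1, 15)))) = Mul(Rational(-1, 5), Add(Add(224, 64, -240), Rational(-1, 15))) = Mul(Rational(-1, 5), Add(48, Rational(-1, 15))) = Mul(Rational(-1, 5), Rational(719, 15)) = Rational(-719, 75) ≈ -9.5867)
Add(Add(p, Mul(-1, Add(580, -1229))), Mul(-1, 2714)) = Add(Add(Rational(-719, 75), Mul(-1, Add(580, -1229))), Mul(-1, 2714)) = Add(Add(Rational(-719, 75), Mul(-1, -649)), -2714) = Add(Add(Rational(-719, 75), 649), -2714) = Add(Rational(47956, 75), -2714) = Rational(-155594, 75)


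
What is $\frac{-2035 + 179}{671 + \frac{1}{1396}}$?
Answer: $- \frac{2590976}{936717} \approx -2.766$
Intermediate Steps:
$\frac{-2035 + 179}{671 + \frac{1}{1396}} = - \frac{1856}{671 + \frac{1}{1396}} = - \frac{1856}{\frac{936717}{1396}} = \left(-1856\right) \frac{1396}{936717} = - \frac{2590976}{936717}$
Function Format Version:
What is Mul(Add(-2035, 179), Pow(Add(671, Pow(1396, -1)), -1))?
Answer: Rational(-2590976, 936717) ≈ -2.7660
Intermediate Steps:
Mul(Add(-2035, 179), Pow(Add(671, Pow(1396, -1)), -1)) = Mul(-1856, Pow(Add(671, Rational(1, 1396)), -1)) = Mul(-1856, Pow(Rational(936717, 1396), -1)) = Mul(-1856, Rational(1396, 936717)) = Rational(-2590976, 936717)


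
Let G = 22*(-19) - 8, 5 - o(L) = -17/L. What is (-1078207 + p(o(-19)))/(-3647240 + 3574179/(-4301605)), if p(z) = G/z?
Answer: 8614295850600/29136694589561 ≈ 0.29565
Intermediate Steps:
o(L) = 5 + 17/L (o(L) = 5 - (-17)/L = 5 + 17/L)
G = -426 (G = -418 - 8 = -426)
p(z) = -426/z
(-1078207 + p(o(-19)))/(-3647240 + 3574179/(-4301605)) = (-1078207 - 426/(5 + 17/(-19)))/(-3647240 + 3574179/(-4301605)) = (-1078207 - 426/(5 + 17*(-1/19)))/(-3647240 + 3574179*(-1/4301605)) = (-1078207 - 426/(5 - 17/19))/(-3647240 - 510597/614515) = (-1078207 - 426/78/19)/(-2241284199197/614515) = (-1078207 - 426*19/78)*(-614515/2241284199197) = (-1078207 - 1349/13)*(-614515/2241284199197) = -14018040/13*(-614515/2241284199197) = 8614295850600/29136694589561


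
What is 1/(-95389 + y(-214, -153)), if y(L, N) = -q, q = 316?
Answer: -1/95705 ≈ -1.0449e-5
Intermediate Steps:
y(L, N) = -316 (y(L, N) = -1*316 = -316)
1/(-95389 + y(-214, -153)) = 1/(-95389 - 316) = 1/(-95705) = -1/95705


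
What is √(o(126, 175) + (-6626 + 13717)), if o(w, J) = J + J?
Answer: √7441 ≈ 86.261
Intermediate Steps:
o(w, J) = 2*J
√(o(126, 175) + (-6626 + 13717)) = √(2*175 + (-6626 + 13717)) = √(350 + 7091) = √7441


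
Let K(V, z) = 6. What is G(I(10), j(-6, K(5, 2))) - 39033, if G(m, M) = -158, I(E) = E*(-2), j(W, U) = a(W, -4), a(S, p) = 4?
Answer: -39191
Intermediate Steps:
j(W, U) = 4
I(E) = -2*E
G(I(10), j(-6, K(5, 2))) - 39033 = -158 - 39033 = -39191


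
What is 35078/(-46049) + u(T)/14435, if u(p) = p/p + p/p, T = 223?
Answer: -506258832/664717315 ≈ -0.76161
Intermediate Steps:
u(p) = 2 (u(p) = 1 + 1 = 2)
35078/(-46049) + u(T)/14435 = 35078/(-46049) + 2/14435 = 35078*(-1/46049) + 2*(1/14435) = -35078/46049 + 2/14435 = -506258832/664717315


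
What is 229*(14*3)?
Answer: 9618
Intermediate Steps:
229*(14*3) = 229*42 = 9618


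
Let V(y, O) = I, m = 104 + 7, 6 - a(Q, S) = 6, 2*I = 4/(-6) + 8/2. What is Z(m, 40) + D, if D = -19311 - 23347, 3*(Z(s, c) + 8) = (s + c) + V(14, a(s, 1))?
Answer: -383536/9 ≈ -42615.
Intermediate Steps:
I = 5/3 (I = (4/(-6) + 8/2)/2 = (4*(-⅙) + 8*(½))/2 = (-⅔ + 4)/2 = (½)*(10/3) = 5/3 ≈ 1.6667)
a(Q, S) = 0 (a(Q, S) = 6 - 1*6 = 6 - 6 = 0)
m = 111
V(y, O) = 5/3
Z(s, c) = -67/9 + c/3 + s/3 (Z(s, c) = -8 + ((s + c) + 5/3)/3 = -8 + ((c + s) + 5/3)/3 = -8 + (5/3 + c + s)/3 = -8 + (5/9 + c/3 + s/3) = -67/9 + c/3 + s/3)
D = -42658
Z(m, 40) + D = (-67/9 + (⅓)*40 + (⅓)*111) - 42658 = (-67/9 + 40/3 + 37) - 42658 = 386/9 - 42658 = -383536/9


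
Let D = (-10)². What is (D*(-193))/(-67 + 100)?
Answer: -19300/33 ≈ -584.85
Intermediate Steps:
D = 100
(D*(-193))/(-67 + 100) = (100*(-193))/(-67 + 100) = -19300/33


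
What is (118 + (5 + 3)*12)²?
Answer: 45796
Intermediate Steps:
(118 + (5 + 3)*12)² = (118 + 8*12)² = (118 + 96)² = 214² = 45796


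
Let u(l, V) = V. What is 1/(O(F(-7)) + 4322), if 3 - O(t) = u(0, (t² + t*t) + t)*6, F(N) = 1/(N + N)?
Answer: 49/211943 ≈ 0.00023119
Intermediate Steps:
F(N) = 1/(2*N)
O(t) = 3 - 12*t² - 6*t (O(t) = 3 - ((t² + t*t) + t)*6 = 3 - ((t² + t²) + t)*6 = 3 - (2*t² + t)*6 = 3 - (t + 2*t²)*6 = 3 - (6*t + 12*t²) = 3 + (-12*t² - 6*t) = 3 - 12*t² - 6*t)
1/(O(F(-7)) + 4322) = 1/((3 - 12*((½)/(-7))² - 3/(-7)) + 4322) = 1/((3 - 12*((½)*(-⅐))² - 3*(-1)/7) + 4322) = 1/((3 - 12*(-1/14)² - 6*(-1/14)) + 4322) = 1/((3 - 12*1/196 + 3/7) + 4322) = 1/((3 - 3/49 + 3/7) + 4322) = 1/(165/49 + 4322) = 1/(211943/49) = 49/211943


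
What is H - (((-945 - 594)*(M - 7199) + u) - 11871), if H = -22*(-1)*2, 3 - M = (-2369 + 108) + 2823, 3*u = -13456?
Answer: -35769485/3 ≈ -1.1923e+7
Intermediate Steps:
u = -13456/3 (u = (⅓)*(-13456) = -13456/3 ≈ -4485.3)
M = -559 (M = 3 - ((-2369 + 108) + 2823) = 3 - (-2261 + 2823) = 3 - 1*562 = 3 - 562 = -559)
H = 44 (H = 22*2 = 44)
H - (((-945 - 594)*(M - 7199) + u) - 11871) = 44 - (((-945 - 594)*(-559 - 7199) - 13456/3) - 11871) = 44 - ((-1539*(-7758) - 13456/3) - 11871) = 44 - ((11939562 - 13456/3) - 11871) = 44 - (35805230/3 - 11871) = 44 - 1*35769617/3 = 44 - 35769617/3 = -35769485/3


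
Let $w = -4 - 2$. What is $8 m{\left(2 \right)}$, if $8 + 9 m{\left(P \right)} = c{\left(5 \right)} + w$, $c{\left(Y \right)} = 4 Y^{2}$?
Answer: $\frac{688}{9} \approx 76.444$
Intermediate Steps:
$w = -6$ ($w = -4 - 2 = -6$)
$m{\left(P \right)} = \frac{86}{9}$ ($m{\left(P \right)} = - \frac{8}{9} + \frac{4 \cdot 5^{2} - 6}{9} = - \frac{8}{9} + \frac{4 \cdot 25 - 6}{9} = - \frac{8}{9} + \frac{100 - 6}{9} = - \frac{8}{9} + \frac{1}{9} \cdot 94 = - \frac{8}{9} + \frac{94}{9} = \frac{86}{9}$)
$8 m{\left(2 \right)} = 8 \cdot \frac{86}{9} = \frac{688}{9}$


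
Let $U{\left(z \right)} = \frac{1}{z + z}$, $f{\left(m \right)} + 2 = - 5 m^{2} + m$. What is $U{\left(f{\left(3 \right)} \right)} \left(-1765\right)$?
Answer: $\frac{1765}{88} \approx 20.057$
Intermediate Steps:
$f{\left(m \right)} = -2 + m - 5 m^{2}$ ($f{\left(m \right)} = -2 - \left(- m + 5 m^{2}\right) = -2 + m - 5 m^{2}$)
$U{\left(z \right)} = \frac{1}{2 z}$
$U{\left(f{\left(3 \right)} \right)} \left(-1765\right) = \frac{1}{2 \left(-2 + 3 - 5 \cdot 3^{2}\right)} \left(-1765\right) = \frac{1}{2 \left(-2 + 3 - 45\right)} \left(-1765\right) = \frac{1}{2 \left(-44\right)} \left(-1765\right) = \frac{1}{2} \left(- \frac{1}{44}\right) \left(-1765\right) = \left(- \frac{1}{88}\right) \left(-1765\right) = \frac{1765}{88}$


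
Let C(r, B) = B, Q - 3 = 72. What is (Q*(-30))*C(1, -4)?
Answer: 9000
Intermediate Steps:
Q = 75 (Q = 3 + 72 = 75)
(Q*(-30))*C(1, -4) = (75*(-30))*(-4) = -2250*(-4) = 9000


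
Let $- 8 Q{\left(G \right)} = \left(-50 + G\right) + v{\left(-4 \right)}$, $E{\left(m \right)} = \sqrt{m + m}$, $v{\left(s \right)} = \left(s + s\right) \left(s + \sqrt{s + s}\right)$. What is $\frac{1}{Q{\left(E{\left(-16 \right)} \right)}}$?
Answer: $\frac{4}{17} - \frac{8 i \sqrt{2}}{51} \approx 0.23529 - 0.22184 i$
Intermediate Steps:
$v{\left(s \right)} = 2 s \left(s + \sqrt{2} \sqrt{s}\right)$ ($v{\left(s \right)} = 2 s \left(s + \sqrt{2 s}\right) = 2 s \left(s + \sqrt{2} \sqrt{s}\right)$)
$E{\left(m \right)} = \sqrt{2} \sqrt{m}$ ($E{\left(m \right)} = \sqrt{2 m} = \sqrt{2} \sqrt{m}$)
$Q{\left(G \right)} = \frac{9}{4} - \frac{G}{8} + 2 i \sqrt{2}$ ($Q{\left(G \right)} = - \frac{\left(-50 + G\right) + \left(2 \left(-4\right)^{2} + 2 \sqrt{2} \left(-4\right)^{\frac{3}{2}}\right)}{8} = - \frac{\left(-50 + G\right) + \left(2 \cdot 16 + 2 \sqrt{2} \left(- 8 i\right)\right)}{8} = - \frac{\left(-50 + G\right) + \left(32 - 16 i \sqrt{2}\right)}{8} = - \frac{-18 + G - 16 i \sqrt{2}}{8} = \frac{9}{4} - \frac{G}{8} + 2 i \sqrt{2}$)
$\frac{1}{Q{\left(E{\left(-16 \right)} \right)}} = \frac{1}{\frac{9}{4} - \frac{\sqrt{2} \sqrt{-16}}{8} + 2 i \sqrt{2}} = \frac{1}{\frac{9}{4} - \frac{\sqrt{2} \cdot 4 i}{8} + 2 i \sqrt{2}} = \frac{1}{\frac{9}{4} - \frac{4 i \sqrt{2}}{8} + 2 i \sqrt{2}} = \frac{1}{\frac{9}{4} - \frac{i \sqrt{2}}{2} + 2 i \sqrt{2}} = \frac{1}{\frac{9}{4} + \frac{3 i \sqrt{2}}{2}}$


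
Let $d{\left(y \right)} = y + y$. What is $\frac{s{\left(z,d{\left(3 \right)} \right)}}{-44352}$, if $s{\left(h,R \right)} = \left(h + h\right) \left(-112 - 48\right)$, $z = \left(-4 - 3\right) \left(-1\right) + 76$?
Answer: $\frac{415}{693} \approx 0.59885$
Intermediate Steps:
$d{\left(y \right)} = 2 y$
$z = 83$ ($z = \left(-7\right) \left(-1\right) + 76 = 7 + 76 = 83$)
$s{\left(h,R \right)} = - 320 h$ ($s{\left(h,R \right)} = 2 h \left(-160\right) = - 320 h$)
$\frac{s{\left(z,d{\left(3 \right)} \right)}}{-44352} = \frac{\left(-320\right) 83}{-44352} = \left(-26560\right) \left(- \frac{1}{44352}\right) = \frac{415}{693}$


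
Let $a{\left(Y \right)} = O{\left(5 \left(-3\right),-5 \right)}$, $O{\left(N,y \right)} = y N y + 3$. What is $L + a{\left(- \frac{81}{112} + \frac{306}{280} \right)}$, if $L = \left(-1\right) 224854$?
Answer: $-225226$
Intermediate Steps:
$O{\left(N,y \right)} = 3 + N y^{2}$ ($O{\left(N,y \right)} = N y y + 3 = N y^{2} + 3 = 3 + N y^{2}$)
$a{\left(Y \right)} = -372$ ($a{\left(Y \right)} = 3 + 5 \left(-3\right) \left(-5\right)^{2} = 3 - 375 = -372$)
$L = -224854$
$L + a{\left(- \frac{81}{112} + \frac{306}{280} \right)} = -224854 - 372 = -225226$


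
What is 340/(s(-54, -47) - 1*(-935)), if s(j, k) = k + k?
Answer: 340/841 ≈ 0.40428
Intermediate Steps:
s(j, k) = 2*k
340/(s(-54, -47) - 1*(-935)) = 340/(2*(-47) - 1*(-935)) = 340/(-94 + 935) = 340/841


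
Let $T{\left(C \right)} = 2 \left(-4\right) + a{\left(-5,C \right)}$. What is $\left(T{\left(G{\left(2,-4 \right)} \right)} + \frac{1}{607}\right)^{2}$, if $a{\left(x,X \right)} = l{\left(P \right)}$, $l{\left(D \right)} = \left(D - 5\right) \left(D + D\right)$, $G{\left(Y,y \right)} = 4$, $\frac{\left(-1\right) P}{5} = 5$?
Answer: $\frac{820192866025}{368449} \approx 2.2261 \cdot 10^{6}$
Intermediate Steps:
$P = -25$ ($P = \left(-5\right) 5 = -25$)
$l{\left(D \right)} = 2 D \left(-5 + D\right)$ ($l{\left(D \right)} = \left(-5 + D\right) 2 D = 2 D \left(-5 + D\right)$)
$a{\left(x,X \right)} = 1500$ ($a{\left(x,X \right)} = 2 \left(-25\right) \left(-5 - 25\right) = 2 \left(-25\right) \left(-30\right) = 1500$)
$T{\left(C \right)} = 1492$ ($T{\left(C \right)} = 2 \left(-4\right) + 1500 = -8 + 1500 = 1492$)
$\left(T{\left(G{\left(2,-4 \right)} \right)} + \frac{1}{607}\right)^{2} = \left(1492 + \frac{1}{607}\right)^{2} = \left(\frac{905645}{607}\right)^{2} = \frac{820192866025}{368449}$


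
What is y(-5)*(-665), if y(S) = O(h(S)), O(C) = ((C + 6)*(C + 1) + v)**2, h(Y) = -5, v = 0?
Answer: -10640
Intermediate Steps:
O(C) = (1 + C)**2*(6 + C)**2 (O(C) = ((C + 6)*(C + 1) + 0)**2 = ((6 + C)*(1 + C) + 0)**2 = ((1 + C)*(6 + C) + 0)**2 = ((1 + C)*(6 + C))**2 = (1 + C)**2*(6 + C)**2)
y(S) = 16 (y(S) = (6 + (-5)**2 + 7*(-5))**2 = (6 + 25 - 35)**2 = (-4)**2 = 16)
y(-5)*(-665) = 16*(-665) = -10640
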